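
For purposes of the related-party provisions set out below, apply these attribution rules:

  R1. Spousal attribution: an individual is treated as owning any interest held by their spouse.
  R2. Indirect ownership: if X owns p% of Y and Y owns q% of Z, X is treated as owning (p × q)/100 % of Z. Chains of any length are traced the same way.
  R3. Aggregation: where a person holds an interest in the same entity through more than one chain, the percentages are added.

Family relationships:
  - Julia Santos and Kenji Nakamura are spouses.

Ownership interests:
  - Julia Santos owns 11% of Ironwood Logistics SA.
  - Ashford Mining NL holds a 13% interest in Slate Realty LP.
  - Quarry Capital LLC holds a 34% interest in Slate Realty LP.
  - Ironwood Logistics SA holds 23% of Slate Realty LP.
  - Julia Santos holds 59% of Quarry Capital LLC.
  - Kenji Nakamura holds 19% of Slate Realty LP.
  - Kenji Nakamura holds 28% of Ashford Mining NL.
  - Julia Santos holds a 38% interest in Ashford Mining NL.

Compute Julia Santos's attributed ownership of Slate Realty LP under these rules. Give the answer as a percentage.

By spousal attribution (R1), Julia Santos is treated as also owning Kenji Nakamura's interest in Ashford Mining NL, giving 38% + 28% = 66%.
By spousal attribution (R1), Julia Santos is treated as owning Kenji Nakamura's 19% interest in Slate Realty LP.
Chain via Ashford Mining NL (R2): 66% × 13% = 8.58% of Slate Realty LP.
Chain via Quarry Capital LLC (R2): 59% × 34% = 20.06% of Slate Realty LP.
Chain via Ironwood Logistics SA (R2): 11% × 23% = 2.53% of Slate Realty LP.
Direct interest in Slate Realty LP: 19%.
Aggregating (R3): 8.58% + 20.06% + 2.53% + 19% = 50.17%.

50.17%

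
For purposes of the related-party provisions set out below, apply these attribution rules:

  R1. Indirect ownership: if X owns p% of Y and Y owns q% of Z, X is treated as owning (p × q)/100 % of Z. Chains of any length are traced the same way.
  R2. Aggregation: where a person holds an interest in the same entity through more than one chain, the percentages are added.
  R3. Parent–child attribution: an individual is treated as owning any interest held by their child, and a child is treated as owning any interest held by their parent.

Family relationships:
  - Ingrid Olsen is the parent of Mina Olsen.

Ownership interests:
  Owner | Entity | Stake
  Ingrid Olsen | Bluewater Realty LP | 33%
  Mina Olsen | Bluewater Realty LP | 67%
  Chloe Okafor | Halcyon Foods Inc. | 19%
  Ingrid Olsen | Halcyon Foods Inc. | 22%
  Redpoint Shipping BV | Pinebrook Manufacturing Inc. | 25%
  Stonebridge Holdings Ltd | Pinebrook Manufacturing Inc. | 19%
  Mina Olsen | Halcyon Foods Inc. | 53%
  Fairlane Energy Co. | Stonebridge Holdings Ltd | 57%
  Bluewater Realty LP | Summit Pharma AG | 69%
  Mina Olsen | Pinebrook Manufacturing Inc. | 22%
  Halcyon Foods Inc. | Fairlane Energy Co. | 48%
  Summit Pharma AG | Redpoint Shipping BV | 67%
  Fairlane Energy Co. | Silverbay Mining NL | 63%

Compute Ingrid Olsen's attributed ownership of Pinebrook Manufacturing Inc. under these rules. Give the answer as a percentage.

37.4563%

By parent–child attribution (R3), Ingrid Olsen is treated as also owning Mina Olsen's interest in Bluewater Realty LP, giving 33% + 67% = 100%.
By parent–child attribution (R3), Ingrid Olsen is treated as also owning Mina Olsen's interest in Halcyon Foods Inc, giving 22% + 53% = 75%.
By parent–child attribution (R3), Ingrid Olsen is treated as owning Mina Olsen's 22% interest in Pinebrook Manufacturing Inc.
Chain via Bluewater Realty LP → Summit Pharma AG → Redpoint Shipping BV (R1): 100% × 69% × 67% × 25% = 11.5575% of Pinebrook Manufacturing Inc.
Chain via Halcyon Foods Inc. → Fairlane Energy Co. → Stonebridge Holdings Ltd (R1): 75% × 48% × 57% × 19% = 3.8988% of Pinebrook Manufacturing Inc.
Direct interest in Pinebrook Manufacturing Inc: 22%.
Aggregating (R2): 11.5575% + 3.8988% + 22% = 37.4563%.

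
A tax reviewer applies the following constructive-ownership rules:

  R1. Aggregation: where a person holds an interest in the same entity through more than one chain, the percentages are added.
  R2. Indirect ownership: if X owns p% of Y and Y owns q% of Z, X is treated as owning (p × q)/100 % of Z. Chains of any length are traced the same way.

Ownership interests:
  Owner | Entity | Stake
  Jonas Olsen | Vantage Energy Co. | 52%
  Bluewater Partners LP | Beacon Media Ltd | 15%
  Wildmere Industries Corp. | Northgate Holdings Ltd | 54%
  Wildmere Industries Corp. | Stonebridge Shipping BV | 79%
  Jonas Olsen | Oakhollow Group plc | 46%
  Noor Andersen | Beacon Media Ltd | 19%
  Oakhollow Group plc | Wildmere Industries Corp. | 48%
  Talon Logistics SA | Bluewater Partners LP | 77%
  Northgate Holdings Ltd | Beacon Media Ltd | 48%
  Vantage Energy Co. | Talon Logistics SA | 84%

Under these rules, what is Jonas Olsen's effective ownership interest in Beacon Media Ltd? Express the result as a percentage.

10.768176%

Chain via Oakhollow Group plc → Wildmere Industries Corp. → Northgate Holdings Ltd (R2): 46% × 48% × 54% × 48% = 5.723136% of Beacon Media Ltd.
Chain via Vantage Energy Co. → Talon Logistics SA → Bluewater Partners LP (R2): 52% × 84% × 77% × 15% = 5.04504% of Beacon Media Ltd.
Aggregating (R1): 5.723136% + 5.04504% = 10.768176%.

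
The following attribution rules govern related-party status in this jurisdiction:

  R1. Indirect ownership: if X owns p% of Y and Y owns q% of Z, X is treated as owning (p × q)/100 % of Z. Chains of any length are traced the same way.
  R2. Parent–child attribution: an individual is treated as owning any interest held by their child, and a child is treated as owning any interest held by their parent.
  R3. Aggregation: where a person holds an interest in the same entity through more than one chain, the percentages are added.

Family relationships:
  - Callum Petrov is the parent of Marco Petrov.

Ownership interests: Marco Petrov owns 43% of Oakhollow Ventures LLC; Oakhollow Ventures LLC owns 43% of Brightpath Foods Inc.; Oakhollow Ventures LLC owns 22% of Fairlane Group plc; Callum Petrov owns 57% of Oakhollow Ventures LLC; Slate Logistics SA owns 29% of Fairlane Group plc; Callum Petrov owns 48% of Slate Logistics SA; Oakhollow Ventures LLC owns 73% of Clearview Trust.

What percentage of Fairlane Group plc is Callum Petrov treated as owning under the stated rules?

By parent–child attribution (R2), Callum Petrov is treated as also owning Marco Petrov's interest in Oakhollow Ventures LLC, giving 57% + 43% = 100%.
Chain via Oakhollow Ventures LLC (R1): 100% × 22% = 22% of Fairlane Group plc.
Chain via Slate Logistics SA (R1): 48% × 29% = 13.92% of Fairlane Group plc.
Aggregating (R3): 22% + 13.92% = 35.92%.

35.92%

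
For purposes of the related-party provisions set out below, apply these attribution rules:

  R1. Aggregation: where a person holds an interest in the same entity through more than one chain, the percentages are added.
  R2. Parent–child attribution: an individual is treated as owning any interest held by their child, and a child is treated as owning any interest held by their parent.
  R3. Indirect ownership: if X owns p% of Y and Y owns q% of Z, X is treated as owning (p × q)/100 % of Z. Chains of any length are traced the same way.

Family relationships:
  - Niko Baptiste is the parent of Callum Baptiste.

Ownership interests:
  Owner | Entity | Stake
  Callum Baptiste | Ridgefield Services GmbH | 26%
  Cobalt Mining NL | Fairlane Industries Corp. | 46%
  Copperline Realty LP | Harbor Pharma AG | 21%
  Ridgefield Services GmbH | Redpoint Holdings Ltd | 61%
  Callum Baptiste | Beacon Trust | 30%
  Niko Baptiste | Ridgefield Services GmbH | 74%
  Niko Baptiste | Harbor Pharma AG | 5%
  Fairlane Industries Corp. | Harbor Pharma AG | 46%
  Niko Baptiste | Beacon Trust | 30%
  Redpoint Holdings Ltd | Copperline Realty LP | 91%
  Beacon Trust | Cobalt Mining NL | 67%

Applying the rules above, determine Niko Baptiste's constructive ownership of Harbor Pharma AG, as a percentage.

By parent–child attribution (R2), Niko Baptiste is treated as also owning Callum Baptiste's interest in Beacon Trust, giving 30% + 30% = 60%.
By parent–child attribution (R2), Niko Baptiste is treated as also owning Callum Baptiste's interest in Ridgefield Services GmbH, giving 74% + 26% = 100%.
Chain via Beacon Trust → Cobalt Mining NL → Fairlane Industries Corp. (R3): 60% × 67% × 46% × 46% = 8.50632% of Harbor Pharma AG.
Chain via Ridgefield Services GmbH → Redpoint Holdings Ltd → Copperline Realty LP (R3): 100% × 61% × 91% × 21% = 11.6571% of Harbor Pharma AG.
Direct interest in Harbor Pharma AG: 5%.
Aggregating (R1): 8.50632% + 11.6571% + 5% = 25.16342%.

25.16342%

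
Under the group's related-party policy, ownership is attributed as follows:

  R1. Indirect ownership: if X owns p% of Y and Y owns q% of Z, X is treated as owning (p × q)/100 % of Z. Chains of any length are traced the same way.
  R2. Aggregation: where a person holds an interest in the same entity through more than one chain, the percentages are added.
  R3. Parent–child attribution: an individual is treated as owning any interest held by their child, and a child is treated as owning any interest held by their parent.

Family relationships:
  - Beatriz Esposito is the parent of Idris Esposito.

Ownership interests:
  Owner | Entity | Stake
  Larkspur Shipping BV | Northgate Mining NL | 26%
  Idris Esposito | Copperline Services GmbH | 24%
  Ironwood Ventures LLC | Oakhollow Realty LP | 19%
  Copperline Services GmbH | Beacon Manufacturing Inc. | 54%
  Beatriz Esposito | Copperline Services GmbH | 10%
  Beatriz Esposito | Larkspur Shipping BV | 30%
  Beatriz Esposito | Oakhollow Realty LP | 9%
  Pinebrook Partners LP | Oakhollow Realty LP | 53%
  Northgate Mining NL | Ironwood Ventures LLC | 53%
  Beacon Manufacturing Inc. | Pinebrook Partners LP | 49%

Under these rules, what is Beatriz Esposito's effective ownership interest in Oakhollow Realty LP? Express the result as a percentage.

14.553552%

By parent–child attribution (R3), Beatriz Esposito is treated as also owning Idris Esposito's interest in Copperline Services GmbH, giving 10% + 24% = 34%.
Chain via Larkspur Shipping BV → Northgate Mining NL → Ironwood Ventures LLC (R1): 30% × 26% × 53% × 19% = 0.78546% of Oakhollow Realty LP.
Chain via Copperline Services GmbH → Beacon Manufacturing Inc. → Pinebrook Partners LP (R1): 34% × 54% × 49% × 53% = 4.768092% of Oakhollow Realty LP.
Direct interest in Oakhollow Realty LP: 9%.
Aggregating (R2): 0.78546% + 4.768092% + 9% = 14.553552%.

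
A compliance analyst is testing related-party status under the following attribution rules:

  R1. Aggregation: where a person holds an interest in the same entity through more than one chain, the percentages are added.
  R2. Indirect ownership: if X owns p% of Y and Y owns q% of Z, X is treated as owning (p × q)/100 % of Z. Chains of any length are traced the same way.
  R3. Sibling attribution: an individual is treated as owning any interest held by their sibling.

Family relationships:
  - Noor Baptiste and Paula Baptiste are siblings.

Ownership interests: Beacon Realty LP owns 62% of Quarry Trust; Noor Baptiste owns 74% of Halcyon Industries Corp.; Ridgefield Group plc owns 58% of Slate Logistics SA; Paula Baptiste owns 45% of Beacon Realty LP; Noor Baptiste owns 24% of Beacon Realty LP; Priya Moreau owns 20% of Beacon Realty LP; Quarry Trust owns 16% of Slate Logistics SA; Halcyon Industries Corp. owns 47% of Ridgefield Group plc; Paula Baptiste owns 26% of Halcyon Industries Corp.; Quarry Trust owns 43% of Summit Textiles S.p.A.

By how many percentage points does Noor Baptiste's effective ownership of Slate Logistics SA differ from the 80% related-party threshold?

45.8952

By sibling attribution (R3), Noor Baptiste is treated as also owning Paula Baptiste's interest in Halcyon Industries Corp, giving 74% + 26% = 100%.
By sibling attribution (R3), Noor Baptiste is treated as also owning Paula Baptiste's interest in Beacon Realty LP, giving 24% + 45% = 69%.
Chain via Halcyon Industries Corp. → Ridgefield Group plc (R2): 100% × 47% × 58% = 27.26% of Slate Logistics SA.
Chain via Beacon Realty LP → Quarry Trust (R2): 69% × 62% × 16% = 6.8448% of Slate Logistics SA.
Aggregating (R1): 27.26% + 6.8448% = 34.1048%.
34.1048% falls short of the 80% threshold by 45.8952 percentage points.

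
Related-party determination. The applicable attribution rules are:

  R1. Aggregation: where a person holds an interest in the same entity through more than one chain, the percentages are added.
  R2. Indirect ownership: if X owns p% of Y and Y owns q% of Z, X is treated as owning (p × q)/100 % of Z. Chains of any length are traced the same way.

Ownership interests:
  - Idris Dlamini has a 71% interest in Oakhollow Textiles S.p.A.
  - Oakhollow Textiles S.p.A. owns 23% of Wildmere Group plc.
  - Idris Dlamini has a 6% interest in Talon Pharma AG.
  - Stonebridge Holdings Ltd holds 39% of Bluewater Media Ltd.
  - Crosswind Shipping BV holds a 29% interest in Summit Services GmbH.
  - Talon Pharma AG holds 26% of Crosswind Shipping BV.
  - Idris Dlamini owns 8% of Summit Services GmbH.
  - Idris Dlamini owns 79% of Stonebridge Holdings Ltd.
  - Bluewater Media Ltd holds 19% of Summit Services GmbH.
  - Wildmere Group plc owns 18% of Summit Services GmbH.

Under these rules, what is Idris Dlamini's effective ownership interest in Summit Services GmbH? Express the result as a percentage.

Chain via Oakhollow Textiles S.p.A. → Wildmere Group plc (R2): 71% × 23% × 18% = 2.9394% of Summit Services GmbH.
Chain via Stonebridge Holdings Ltd → Bluewater Media Ltd (R2): 79% × 39% × 19% = 5.8539% of Summit Services GmbH.
Chain via Talon Pharma AG → Crosswind Shipping BV (R2): 6% × 26% × 29% = 0.4524% of Summit Services GmbH.
Direct interest in Summit Services GmbH: 8%.
Aggregating (R1): 2.9394% + 5.8539% + 0.4524% + 8% = 17.2457%.

17.2457%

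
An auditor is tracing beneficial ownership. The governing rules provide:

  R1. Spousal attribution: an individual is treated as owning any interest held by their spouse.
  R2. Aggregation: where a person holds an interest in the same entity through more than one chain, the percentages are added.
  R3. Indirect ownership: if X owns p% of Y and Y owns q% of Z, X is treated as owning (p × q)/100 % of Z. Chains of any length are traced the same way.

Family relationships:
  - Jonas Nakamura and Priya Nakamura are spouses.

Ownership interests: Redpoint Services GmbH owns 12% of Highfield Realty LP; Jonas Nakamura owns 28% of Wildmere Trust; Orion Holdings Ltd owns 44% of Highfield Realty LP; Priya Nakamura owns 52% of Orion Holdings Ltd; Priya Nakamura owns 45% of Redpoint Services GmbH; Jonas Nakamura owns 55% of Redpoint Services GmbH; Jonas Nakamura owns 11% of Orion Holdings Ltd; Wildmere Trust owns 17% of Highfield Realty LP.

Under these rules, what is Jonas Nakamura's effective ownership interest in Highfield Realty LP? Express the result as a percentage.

44.48%

By spousal attribution (R1), Jonas Nakamura is treated as also owning Priya Nakamura's interest in Orion Holdings Ltd, giving 11% + 52% = 63%.
By spousal attribution (R1), Jonas Nakamura is treated as also owning Priya Nakamura's interest in Redpoint Services GmbH, giving 55% + 45% = 100%.
Chain via Orion Holdings Ltd (R3): 63% × 44% = 27.72% of Highfield Realty LP.
Chain via Wildmere Trust (R3): 28% × 17% = 4.76% of Highfield Realty LP.
Chain via Redpoint Services GmbH (R3): 100% × 12% = 12% of Highfield Realty LP.
Aggregating (R2): 27.72% + 4.76% + 12% = 44.48%.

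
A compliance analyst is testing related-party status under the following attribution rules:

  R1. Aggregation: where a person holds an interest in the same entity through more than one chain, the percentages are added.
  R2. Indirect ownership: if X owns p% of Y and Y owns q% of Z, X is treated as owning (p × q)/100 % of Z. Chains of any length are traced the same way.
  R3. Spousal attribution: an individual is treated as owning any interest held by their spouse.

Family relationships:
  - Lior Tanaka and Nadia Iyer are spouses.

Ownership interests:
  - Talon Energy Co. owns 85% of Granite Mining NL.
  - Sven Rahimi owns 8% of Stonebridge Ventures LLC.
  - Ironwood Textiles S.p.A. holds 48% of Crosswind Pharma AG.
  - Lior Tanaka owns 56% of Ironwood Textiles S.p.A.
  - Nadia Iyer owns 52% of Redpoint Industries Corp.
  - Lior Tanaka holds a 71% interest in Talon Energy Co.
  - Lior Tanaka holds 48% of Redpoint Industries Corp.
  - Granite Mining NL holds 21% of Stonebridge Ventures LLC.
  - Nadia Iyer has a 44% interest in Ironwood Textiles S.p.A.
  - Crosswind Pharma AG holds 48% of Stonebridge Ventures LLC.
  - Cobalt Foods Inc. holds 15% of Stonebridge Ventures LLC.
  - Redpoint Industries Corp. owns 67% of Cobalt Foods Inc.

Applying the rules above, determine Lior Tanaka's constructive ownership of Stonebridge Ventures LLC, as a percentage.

By spousal attribution (R3), Lior Tanaka is treated as also owning Nadia Iyer's interest in Redpoint Industries Corp, giving 48% + 52% = 100%.
By spousal attribution (R3), Lior Tanaka is treated as also owning Nadia Iyer's interest in Ironwood Textiles S.p.A, giving 56% + 44% = 100%.
Chain via Redpoint Industries Corp. → Cobalt Foods Inc. (R2): 100% × 67% × 15% = 10.05% of Stonebridge Ventures LLC.
Chain via Talon Energy Co. → Granite Mining NL (R2): 71% × 85% × 21% = 12.6735% of Stonebridge Ventures LLC.
Chain via Ironwood Textiles S.p.A. → Crosswind Pharma AG (R2): 100% × 48% × 48% = 23.04% of Stonebridge Ventures LLC.
Aggregating (R1): 10.05% + 12.6735% + 23.04% = 45.7635%.

45.7635%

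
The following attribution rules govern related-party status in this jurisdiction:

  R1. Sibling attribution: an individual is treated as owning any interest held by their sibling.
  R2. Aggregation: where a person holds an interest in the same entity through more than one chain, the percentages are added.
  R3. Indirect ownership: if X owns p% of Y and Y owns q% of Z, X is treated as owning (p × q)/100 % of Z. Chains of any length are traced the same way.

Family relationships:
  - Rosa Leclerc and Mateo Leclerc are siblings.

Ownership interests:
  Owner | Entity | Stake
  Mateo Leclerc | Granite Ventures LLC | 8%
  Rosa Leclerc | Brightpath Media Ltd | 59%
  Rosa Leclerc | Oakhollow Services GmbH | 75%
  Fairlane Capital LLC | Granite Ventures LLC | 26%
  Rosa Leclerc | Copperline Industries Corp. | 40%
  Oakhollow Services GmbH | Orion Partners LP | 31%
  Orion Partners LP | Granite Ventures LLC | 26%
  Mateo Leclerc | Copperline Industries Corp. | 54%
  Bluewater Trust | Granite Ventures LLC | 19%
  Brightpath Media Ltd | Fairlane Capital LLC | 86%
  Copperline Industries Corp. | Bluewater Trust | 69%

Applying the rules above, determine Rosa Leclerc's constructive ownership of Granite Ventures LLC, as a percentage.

By sibling attribution (R1), Rosa Leclerc is treated as also owning Mateo Leclerc's interest in Copperline Industries Corp, giving 40% + 54% = 94%.
By sibling attribution (R1), Rosa Leclerc is treated as owning Mateo Leclerc's 8% interest in Granite Ventures LLC.
Chain via Brightpath Media Ltd → Fairlane Capital LLC (R3): 59% × 86% × 26% = 13.1924% of Granite Ventures LLC.
Chain via Oakhollow Services GmbH → Orion Partners LP (R3): 75% × 31% × 26% = 6.045% of Granite Ventures LLC.
Chain via Copperline Industries Corp. → Bluewater Trust (R3): 94% × 69% × 19% = 12.3234% of Granite Ventures LLC.
Direct interest in Granite Ventures LLC: 8%.
Aggregating (R2): 13.1924% + 6.045% + 12.3234% + 8% = 39.5608%.

39.5608%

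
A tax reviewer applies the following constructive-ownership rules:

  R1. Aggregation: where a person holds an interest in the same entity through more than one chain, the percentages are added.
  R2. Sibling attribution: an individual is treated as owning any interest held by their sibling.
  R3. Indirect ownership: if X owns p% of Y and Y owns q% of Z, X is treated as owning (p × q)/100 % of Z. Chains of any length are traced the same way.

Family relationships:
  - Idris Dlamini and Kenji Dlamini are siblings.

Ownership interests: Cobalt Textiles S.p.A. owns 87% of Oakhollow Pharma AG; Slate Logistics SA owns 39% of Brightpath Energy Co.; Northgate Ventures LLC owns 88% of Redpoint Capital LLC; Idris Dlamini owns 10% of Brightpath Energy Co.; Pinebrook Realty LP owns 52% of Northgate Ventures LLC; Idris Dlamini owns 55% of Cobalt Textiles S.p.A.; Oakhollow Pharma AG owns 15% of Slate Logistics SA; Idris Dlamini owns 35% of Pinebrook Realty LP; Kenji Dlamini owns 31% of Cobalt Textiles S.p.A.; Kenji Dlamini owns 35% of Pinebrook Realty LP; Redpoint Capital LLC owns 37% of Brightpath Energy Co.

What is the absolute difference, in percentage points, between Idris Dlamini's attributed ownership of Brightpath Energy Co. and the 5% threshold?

21.22881

By sibling attribution (R2), Idris Dlamini is treated as also owning Kenji Dlamini's interest in Pinebrook Realty LP, giving 35% + 35% = 70%.
By sibling attribution (R2), Idris Dlamini is treated as also owning Kenji Dlamini's interest in Cobalt Textiles S.p.A, giving 55% + 31% = 86%.
Chain via Pinebrook Realty LP → Northgate Ventures LLC → Redpoint Capital LLC (R3): 70% × 52% × 88% × 37% = 11.85184% of Brightpath Energy Co.
Chain via Cobalt Textiles S.p.A. → Oakhollow Pharma AG → Slate Logistics SA (R3): 86% × 87% × 15% × 39% = 4.37697% of Brightpath Energy Co.
Direct interest in Brightpath Energy Co: 10%.
Aggregating (R1): 11.85184% + 4.37697% + 10% = 26.22881%.
26.22881% exceeds the 5% threshold by 21.22881 percentage points.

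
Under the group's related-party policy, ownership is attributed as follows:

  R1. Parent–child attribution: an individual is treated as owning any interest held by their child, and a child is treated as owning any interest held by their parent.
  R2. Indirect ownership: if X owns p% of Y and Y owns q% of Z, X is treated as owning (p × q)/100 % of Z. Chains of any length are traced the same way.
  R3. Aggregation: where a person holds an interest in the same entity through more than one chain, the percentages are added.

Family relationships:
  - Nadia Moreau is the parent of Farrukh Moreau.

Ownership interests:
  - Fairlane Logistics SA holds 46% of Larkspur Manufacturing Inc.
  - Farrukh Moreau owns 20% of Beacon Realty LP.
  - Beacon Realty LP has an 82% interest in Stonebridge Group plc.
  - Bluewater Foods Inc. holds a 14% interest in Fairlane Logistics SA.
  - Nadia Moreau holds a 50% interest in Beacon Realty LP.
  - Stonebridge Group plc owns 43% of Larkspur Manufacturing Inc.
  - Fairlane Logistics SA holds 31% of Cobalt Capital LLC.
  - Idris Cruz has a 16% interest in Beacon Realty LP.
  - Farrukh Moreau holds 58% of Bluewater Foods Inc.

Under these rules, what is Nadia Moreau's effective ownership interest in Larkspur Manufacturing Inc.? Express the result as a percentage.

28.4172%

By parent–child attribution (R1), Nadia Moreau is treated as also owning Farrukh Moreau's interest in Beacon Realty LP, giving 50% + 20% = 70%.
By parent–child attribution (R1), Nadia Moreau is treated as owning Farrukh Moreau's 58% interest in Bluewater Foods Inc.
Chain via Beacon Realty LP → Stonebridge Group plc (R2): 70% × 82% × 43% = 24.682% of Larkspur Manufacturing Inc.
Chain via Bluewater Foods Inc. → Fairlane Logistics SA (R2): 58% × 14% × 46% = 3.7352% of Larkspur Manufacturing Inc.
Aggregating (R3): 24.682% + 3.7352% = 28.4172%.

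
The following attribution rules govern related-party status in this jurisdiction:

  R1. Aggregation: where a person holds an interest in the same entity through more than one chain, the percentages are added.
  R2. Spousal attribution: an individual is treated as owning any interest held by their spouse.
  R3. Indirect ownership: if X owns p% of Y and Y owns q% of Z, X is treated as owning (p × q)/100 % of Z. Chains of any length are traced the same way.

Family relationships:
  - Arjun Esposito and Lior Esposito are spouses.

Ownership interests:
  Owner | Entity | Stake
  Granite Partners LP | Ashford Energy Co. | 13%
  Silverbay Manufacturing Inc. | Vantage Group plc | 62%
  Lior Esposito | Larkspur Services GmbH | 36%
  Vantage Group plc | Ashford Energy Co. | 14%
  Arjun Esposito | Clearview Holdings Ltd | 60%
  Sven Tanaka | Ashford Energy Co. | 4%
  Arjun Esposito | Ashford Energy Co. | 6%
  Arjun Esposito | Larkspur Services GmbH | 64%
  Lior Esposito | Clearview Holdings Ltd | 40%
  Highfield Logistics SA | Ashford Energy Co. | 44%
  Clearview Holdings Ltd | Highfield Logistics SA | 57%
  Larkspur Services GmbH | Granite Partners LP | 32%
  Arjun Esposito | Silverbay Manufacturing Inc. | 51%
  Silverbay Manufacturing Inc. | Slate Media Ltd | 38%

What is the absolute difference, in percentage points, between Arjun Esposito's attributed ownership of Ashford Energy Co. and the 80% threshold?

40.3332

By spousal attribution (R2), Arjun Esposito is treated as also owning Lior Esposito's interest in Larkspur Services GmbH, giving 64% + 36% = 100%.
By spousal attribution (R2), Arjun Esposito is treated as also owning Lior Esposito's interest in Clearview Holdings Ltd, giving 60% + 40% = 100%.
Chain via Larkspur Services GmbH → Granite Partners LP (R3): 100% × 32% × 13% = 4.16% of Ashford Energy Co.
Chain via Silverbay Manufacturing Inc. → Vantage Group plc (R3): 51% × 62% × 14% = 4.4268% of Ashford Energy Co.
Chain via Clearview Holdings Ltd → Highfield Logistics SA (R3): 100% × 57% × 44% = 25.08% of Ashford Energy Co.
Direct interest in Ashford Energy Co: 6%.
Aggregating (R1): 4.16% + 4.4268% + 25.08% + 6% = 39.6668%.
39.6668% falls short of the 80% threshold by 40.3332 percentage points.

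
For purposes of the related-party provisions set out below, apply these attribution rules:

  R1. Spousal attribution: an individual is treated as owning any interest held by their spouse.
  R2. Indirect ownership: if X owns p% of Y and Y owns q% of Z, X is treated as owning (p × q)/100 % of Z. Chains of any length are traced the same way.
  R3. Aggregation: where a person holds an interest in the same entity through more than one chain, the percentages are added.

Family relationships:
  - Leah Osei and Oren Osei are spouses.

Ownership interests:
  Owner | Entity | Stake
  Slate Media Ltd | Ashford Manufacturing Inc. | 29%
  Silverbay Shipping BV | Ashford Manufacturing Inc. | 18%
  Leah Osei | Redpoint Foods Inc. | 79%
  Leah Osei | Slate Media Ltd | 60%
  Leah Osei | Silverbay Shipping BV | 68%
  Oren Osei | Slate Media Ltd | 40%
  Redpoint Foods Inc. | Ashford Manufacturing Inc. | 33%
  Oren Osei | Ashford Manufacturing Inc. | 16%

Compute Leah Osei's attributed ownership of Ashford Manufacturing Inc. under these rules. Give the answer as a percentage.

83.31%

By spousal attribution (R1), Leah Osei is treated as also owning Oren Osei's interest in Slate Media Ltd, giving 60% + 40% = 100%.
By spousal attribution (R1), Leah Osei is treated as owning Oren Osei's 16% interest in Ashford Manufacturing Inc.
Chain via Redpoint Foods Inc. (R2): 79% × 33% = 26.07% of Ashford Manufacturing Inc.
Chain via Slate Media Ltd (R2): 100% × 29% = 29% of Ashford Manufacturing Inc.
Chain via Silverbay Shipping BV (R2): 68% × 18% = 12.24% of Ashford Manufacturing Inc.
Direct interest in Ashford Manufacturing Inc: 16%.
Aggregating (R3): 26.07% + 29% + 12.24% + 16% = 83.31%.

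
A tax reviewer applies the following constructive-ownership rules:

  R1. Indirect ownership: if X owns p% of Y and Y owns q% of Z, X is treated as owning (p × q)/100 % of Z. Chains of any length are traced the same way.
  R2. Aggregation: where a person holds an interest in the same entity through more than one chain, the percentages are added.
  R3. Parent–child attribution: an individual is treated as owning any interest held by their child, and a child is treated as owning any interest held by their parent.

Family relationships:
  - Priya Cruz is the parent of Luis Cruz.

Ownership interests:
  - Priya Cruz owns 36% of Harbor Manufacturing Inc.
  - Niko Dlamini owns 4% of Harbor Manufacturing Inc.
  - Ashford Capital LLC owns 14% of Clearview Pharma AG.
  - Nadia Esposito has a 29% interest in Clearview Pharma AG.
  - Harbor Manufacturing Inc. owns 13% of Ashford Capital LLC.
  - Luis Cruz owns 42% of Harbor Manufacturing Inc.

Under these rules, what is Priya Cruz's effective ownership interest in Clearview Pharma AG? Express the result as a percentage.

1.4196%

By parent–child attribution (R3), Priya Cruz is treated as also owning Luis Cruz's interest in Harbor Manufacturing Inc, giving 36% + 42% = 78%.
Chain via Harbor Manufacturing Inc. → Ashford Capital LLC (R1): 78% × 13% × 14% = 1.4196% of Clearview Pharma AG.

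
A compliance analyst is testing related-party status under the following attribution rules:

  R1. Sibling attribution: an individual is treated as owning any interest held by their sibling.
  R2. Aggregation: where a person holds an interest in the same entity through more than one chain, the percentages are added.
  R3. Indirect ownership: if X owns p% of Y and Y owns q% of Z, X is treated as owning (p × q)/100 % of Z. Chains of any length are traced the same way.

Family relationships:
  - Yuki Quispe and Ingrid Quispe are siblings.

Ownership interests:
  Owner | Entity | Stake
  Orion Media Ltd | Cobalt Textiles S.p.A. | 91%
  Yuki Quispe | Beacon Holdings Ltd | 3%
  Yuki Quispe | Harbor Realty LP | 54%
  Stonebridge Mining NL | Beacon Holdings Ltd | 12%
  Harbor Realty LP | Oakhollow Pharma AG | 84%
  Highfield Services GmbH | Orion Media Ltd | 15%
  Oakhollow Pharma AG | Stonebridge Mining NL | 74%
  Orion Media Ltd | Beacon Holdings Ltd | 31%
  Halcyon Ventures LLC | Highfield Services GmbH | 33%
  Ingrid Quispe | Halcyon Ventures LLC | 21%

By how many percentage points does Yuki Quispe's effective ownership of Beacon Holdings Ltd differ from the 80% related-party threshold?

By sibling attribution (R1), Yuki Quispe is treated as owning Ingrid Quispe's 21% interest in Halcyon Ventures LLC.
Chain via Harbor Realty LP → Oakhollow Pharma AG → Stonebridge Mining NL (R3): 54% × 84% × 74% × 12% = 4.027968% of Beacon Holdings Ltd.
Direct interest in Beacon Holdings Ltd: 3%.
Chain via Halcyon Ventures LLC → Highfield Services GmbH → Orion Media Ltd (R3): 21% × 33% × 15% × 31% = 0.322245% of Beacon Holdings Ltd.
Aggregating (R2): 4.027968% + 3% + 0.322245% = 7.350213%.
7.350213% falls short of the 80% threshold by 72.649787 percentage points.

72.649787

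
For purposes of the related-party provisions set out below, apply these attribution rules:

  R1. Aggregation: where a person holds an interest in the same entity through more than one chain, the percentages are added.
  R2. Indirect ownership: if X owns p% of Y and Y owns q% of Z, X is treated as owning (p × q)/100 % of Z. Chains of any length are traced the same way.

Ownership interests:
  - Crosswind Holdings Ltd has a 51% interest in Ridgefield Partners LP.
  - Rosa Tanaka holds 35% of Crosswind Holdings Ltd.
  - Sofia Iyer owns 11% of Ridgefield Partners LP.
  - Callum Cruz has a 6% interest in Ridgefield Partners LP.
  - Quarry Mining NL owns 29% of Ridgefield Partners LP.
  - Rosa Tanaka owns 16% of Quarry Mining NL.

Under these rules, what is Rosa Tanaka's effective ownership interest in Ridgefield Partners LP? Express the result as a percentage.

Chain via Quarry Mining NL (R2): 16% × 29% = 4.64% of Ridgefield Partners LP.
Chain via Crosswind Holdings Ltd (R2): 35% × 51% = 17.85% of Ridgefield Partners LP.
Aggregating (R1): 4.64% + 17.85% = 22.49%.

22.49%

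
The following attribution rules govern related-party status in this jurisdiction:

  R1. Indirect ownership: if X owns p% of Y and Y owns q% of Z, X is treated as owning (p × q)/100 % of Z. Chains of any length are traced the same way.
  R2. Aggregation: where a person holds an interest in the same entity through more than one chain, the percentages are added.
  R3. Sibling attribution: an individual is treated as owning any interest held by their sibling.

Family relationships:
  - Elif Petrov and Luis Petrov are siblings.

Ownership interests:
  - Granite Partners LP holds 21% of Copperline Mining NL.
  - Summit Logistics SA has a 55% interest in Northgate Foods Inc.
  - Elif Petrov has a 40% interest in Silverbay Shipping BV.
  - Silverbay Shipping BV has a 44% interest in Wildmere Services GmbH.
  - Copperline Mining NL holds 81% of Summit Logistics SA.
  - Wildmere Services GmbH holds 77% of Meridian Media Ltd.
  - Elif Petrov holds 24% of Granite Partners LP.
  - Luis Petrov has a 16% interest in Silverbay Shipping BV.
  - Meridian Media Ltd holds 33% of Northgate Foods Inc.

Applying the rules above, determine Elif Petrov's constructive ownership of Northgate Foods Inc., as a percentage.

8.506344%

By sibling attribution (R3), Elif Petrov is treated as also owning Luis Petrov's interest in Silverbay Shipping BV, giving 40% + 16% = 56%.
Chain via Silverbay Shipping BV → Wildmere Services GmbH → Meridian Media Ltd (R1): 56% × 44% × 77% × 33% = 6.261024% of Northgate Foods Inc.
Chain via Granite Partners LP → Copperline Mining NL → Summit Logistics SA (R1): 24% × 21% × 81% × 55% = 2.24532% of Northgate Foods Inc.
Aggregating (R2): 6.261024% + 2.24532% = 8.506344%.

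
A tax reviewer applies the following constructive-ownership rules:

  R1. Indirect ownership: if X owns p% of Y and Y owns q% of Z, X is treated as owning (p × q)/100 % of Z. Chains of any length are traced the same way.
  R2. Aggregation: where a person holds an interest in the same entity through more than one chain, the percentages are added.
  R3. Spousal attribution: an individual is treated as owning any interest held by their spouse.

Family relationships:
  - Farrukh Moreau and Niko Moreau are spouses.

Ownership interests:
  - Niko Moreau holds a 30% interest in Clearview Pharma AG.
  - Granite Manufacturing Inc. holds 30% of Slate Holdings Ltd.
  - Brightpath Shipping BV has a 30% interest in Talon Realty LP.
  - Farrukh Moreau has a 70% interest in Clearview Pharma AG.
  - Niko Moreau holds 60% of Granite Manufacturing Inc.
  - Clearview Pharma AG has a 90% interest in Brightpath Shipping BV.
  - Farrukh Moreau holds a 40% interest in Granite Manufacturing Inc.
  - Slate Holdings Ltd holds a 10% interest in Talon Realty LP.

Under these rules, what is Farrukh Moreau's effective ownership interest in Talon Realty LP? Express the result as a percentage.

30%

By spousal attribution (R3), Farrukh Moreau is treated as also owning Niko Moreau's interest in Clearview Pharma AG, giving 70% + 30% = 100%.
By spousal attribution (R3), Farrukh Moreau is treated as also owning Niko Moreau's interest in Granite Manufacturing Inc, giving 40% + 60% = 100%.
Chain via Clearview Pharma AG → Brightpath Shipping BV (R1): 100% × 90% × 30% = 27% of Talon Realty LP.
Chain via Granite Manufacturing Inc. → Slate Holdings Ltd (R1): 100% × 30% × 10% = 3% of Talon Realty LP.
Aggregating (R2): 27% + 3% = 30%.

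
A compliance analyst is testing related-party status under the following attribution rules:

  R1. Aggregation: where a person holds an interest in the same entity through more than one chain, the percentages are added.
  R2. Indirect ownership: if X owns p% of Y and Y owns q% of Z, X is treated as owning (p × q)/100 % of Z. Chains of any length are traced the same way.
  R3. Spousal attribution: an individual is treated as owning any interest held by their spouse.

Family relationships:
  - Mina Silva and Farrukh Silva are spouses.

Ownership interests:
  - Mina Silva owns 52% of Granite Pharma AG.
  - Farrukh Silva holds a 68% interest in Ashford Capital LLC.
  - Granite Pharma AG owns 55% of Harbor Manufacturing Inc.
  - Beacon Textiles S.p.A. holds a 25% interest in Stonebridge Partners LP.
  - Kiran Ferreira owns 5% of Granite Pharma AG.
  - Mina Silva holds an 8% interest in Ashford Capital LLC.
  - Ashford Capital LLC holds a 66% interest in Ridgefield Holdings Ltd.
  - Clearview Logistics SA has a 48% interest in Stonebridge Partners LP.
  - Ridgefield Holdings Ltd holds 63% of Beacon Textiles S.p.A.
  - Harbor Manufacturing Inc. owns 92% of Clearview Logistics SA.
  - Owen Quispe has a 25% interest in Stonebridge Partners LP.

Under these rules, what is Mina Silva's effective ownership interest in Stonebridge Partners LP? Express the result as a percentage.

By spousal attribution (R3), Mina Silva is treated as also owning Farrukh Silva's interest in Ashford Capital LLC, giving 8% + 68% = 76%.
Chain via Granite Pharma AG → Harbor Manufacturing Inc. → Clearview Logistics SA (R2): 52% × 55% × 92% × 48% = 12.62976% of Stonebridge Partners LP.
Chain via Ashford Capital LLC → Ridgefield Holdings Ltd → Beacon Textiles S.p.A. (R2): 76% × 66% × 63% × 25% = 7.9002% of Stonebridge Partners LP.
Aggregating (R1): 12.62976% + 7.9002% = 20.52996%.

20.52996%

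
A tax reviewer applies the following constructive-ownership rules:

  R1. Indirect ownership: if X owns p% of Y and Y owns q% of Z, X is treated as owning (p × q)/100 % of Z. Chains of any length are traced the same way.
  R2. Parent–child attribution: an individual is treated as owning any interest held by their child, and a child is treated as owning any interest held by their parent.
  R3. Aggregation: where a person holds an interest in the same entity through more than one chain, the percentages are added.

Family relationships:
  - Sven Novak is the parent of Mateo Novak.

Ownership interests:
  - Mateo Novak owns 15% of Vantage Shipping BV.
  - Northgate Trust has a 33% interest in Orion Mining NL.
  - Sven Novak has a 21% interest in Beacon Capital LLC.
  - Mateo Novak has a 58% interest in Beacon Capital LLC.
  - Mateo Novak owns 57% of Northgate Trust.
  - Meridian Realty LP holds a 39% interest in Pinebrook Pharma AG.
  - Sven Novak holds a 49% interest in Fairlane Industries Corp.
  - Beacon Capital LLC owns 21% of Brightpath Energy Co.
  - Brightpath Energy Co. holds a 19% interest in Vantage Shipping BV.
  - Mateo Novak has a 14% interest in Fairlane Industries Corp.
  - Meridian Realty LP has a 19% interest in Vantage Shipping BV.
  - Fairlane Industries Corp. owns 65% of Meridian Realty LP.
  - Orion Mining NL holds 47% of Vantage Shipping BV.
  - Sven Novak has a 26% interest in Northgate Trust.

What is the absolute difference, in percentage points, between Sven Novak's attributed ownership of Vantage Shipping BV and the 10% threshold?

By parent–child attribution (R2), Sven Novak is treated as also owning Mateo Novak's interest in Beacon Capital LLC, giving 21% + 58% = 79%.
By parent–child attribution (R2), Sven Novak is treated as also owning Mateo Novak's interest in Fairlane Industries Corp, giving 49% + 14% = 63%.
By parent–child attribution (R2), Sven Novak is treated as also owning Mateo Novak's interest in Northgate Trust, giving 26% + 57% = 83%.
By parent–child attribution (R2), Sven Novak is treated as owning Mateo Novak's 15% interest in Vantage Shipping BV.
Chain via Beacon Capital LLC → Brightpath Energy Co. (R1): 79% × 21% × 19% = 3.1521% of Vantage Shipping BV.
Chain via Fairlane Industries Corp. → Meridian Realty LP (R1): 63% × 65% × 19% = 7.7805% of Vantage Shipping BV.
Chain via Northgate Trust → Orion Mining NL (R1): 83% × 33% × 47% = 12.8733% of Vantage Shipping BV.
Direct interest in Vantage Shipping BV: 15%.
Aggregating (R3): 3.1521% + 7.7805% + 12.8733% + 15% = 38.8059%.
38.8059% exceeds the 10% threshold by 28.8059 percentage points.

28.8059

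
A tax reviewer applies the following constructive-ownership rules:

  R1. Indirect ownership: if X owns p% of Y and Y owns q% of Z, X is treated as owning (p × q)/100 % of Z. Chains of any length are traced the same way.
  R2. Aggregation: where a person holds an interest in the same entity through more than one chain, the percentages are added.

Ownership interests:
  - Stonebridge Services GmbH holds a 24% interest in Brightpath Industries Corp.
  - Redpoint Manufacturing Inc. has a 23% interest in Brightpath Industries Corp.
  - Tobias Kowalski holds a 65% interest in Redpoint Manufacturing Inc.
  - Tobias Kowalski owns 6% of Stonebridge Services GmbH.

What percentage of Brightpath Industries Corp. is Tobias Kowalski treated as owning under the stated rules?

Chain via Stonebridge Services GmbH (R1): 6% × 24% = 1.44% of Brightpath Industries Corp.
Chain via Redpoint Manufacturing Inc. (R1): 65% × 23% = 14.95% of Brightpath Industries Corp.
Aggregating (R2): 1.44% + 14.95% = 16.39%.

16.39%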